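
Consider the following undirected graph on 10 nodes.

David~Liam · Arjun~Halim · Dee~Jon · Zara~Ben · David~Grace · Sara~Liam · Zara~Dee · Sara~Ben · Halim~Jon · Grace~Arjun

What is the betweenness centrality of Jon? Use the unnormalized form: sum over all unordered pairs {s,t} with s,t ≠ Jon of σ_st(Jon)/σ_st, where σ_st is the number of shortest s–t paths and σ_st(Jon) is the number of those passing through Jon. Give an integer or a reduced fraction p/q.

Pairs whose geodesics pass through Jon — Sara–Halim: 1/2; David–Dee: 1/2; Grace–Dee: 1; Grace–Zara: 1/2; Arjun–Dee: 1; Arjun–Zara: 1; Arjun–Ben: 1/2; Halim–Dee: 1; Halim–Zara: 1; Halim–Ben: 1.
All other pairs contribute 0.
Summing the contributions gives betweenness(Jon) = 8.

8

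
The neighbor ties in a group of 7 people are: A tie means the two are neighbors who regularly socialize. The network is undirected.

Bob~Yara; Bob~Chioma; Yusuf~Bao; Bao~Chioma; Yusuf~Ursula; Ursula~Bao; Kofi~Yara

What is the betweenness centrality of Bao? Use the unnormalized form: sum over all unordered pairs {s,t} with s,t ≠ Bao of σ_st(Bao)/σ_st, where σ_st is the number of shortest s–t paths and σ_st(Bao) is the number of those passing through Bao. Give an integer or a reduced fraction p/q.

Pairs whose geodesics pass through Bao — Chioma–Yusuf: 1; Chioma–Ursula: 1; Yusuf–Bob: 1; Yusuf–Yara: 1; Yusuf–Kofi: 1; Ursula–Bob: 1; Ursula–Yara: 1; Ursula–Kofi: 1.
All other pairs contribute 0.
Summing the contributions gives betweenness(Bao) = 8.

8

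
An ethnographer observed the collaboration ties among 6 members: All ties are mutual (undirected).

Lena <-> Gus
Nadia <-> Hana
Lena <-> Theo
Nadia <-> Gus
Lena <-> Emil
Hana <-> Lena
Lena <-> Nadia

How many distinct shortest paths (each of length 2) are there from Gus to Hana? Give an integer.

2

The shortest distance is 2. The length-2 paths are: Gus–Lena–Hana; Gus–Nadia–Hana.
That gives 2 distinct shortest paths.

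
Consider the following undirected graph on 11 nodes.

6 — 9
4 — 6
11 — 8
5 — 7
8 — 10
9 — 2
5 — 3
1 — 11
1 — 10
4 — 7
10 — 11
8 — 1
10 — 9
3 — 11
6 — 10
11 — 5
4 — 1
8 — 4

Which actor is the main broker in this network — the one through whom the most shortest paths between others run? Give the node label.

10

Unnormalized betweenness of each node: 1:17/12, 2:0, 3:0, 4:29/4, 5:31/12, 6:55/12, 7:11/6, 8:17/12, 9:9, 10:27/2, 11:149/12.
10 has the largest value, 27/2, making it the main broker — the node through which the most shortest paths run.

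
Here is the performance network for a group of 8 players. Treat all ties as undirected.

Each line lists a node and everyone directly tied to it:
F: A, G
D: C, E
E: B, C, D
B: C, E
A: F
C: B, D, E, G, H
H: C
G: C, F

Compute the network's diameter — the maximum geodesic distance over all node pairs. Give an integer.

Eccentricity of each node (its greatest distance to any other): A:4, B:4, C:3, D:4, E:4, F:3, G:2, H:4.
The maximum eccentricity is 4, realized for instance by the pair A–E via A – F – G – C – E. So the diameter is 4.

4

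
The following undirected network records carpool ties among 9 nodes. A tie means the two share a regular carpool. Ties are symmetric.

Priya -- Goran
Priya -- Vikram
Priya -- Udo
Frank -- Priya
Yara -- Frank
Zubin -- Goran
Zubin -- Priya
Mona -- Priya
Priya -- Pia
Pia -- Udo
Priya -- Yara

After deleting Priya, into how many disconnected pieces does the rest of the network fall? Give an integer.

Without Priya, the remaining ties split the others into: {Mona}; {Pia, Udo}; {Goran, Zubin}; {Frank, Yara}; {Vikram}.
That's 5 separate components.

5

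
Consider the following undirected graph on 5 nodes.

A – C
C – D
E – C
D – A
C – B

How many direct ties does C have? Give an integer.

C is directly tied to A, B, D, and E. That is 4 neighbors, so the degree of C is 4.

4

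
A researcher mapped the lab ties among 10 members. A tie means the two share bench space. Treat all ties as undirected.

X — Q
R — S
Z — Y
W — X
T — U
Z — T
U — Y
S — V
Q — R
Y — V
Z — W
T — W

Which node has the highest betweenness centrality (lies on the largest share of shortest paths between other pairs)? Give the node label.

Y

Unnormalized betweenness of each node: Q:11/2, R:9/2, S:11/2, T:7/2, U:3/2, V:15/2, W:19/2, X:15/2, Y:10, Z:6.
Y has the largest value, 10, making it the main broker — the node through which the most shortest paths run.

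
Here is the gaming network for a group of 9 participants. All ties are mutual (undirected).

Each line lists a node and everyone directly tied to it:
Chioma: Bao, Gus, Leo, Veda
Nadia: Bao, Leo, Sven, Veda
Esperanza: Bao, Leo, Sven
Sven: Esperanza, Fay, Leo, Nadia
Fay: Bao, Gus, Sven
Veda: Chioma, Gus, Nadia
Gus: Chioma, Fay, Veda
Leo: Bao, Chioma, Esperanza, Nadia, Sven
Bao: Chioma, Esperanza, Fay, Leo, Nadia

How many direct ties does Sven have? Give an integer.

4

Sven is directly tied to Esperanza, Fay, Leo, and Nadia. That is 4 neighbors, so the degree of Sven is 4.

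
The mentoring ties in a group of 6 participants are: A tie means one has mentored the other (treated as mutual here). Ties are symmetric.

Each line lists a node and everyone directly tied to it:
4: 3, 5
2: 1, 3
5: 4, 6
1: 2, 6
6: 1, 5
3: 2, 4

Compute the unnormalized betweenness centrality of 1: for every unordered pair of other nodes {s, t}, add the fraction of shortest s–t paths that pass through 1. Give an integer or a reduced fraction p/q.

Pairs whose geodesics pass through 1 — 3–6: 1/2; 5–2: 1/2; 6–2: 1.
All other pairs contribute 0.
Summing the contributions gives betweenness(1) = 2.

2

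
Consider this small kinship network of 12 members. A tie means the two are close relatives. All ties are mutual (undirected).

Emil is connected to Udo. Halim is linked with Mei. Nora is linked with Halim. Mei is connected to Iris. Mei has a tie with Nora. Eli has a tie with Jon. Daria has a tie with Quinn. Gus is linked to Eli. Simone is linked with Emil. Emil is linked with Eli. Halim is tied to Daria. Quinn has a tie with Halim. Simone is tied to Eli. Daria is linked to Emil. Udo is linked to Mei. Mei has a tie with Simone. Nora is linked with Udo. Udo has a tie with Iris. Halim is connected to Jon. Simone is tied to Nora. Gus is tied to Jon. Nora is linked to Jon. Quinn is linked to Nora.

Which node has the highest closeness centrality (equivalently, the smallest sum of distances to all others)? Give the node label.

Farness (sum of distances to all others) for each node — Daria:21, Eli:20, Emil:18, Gus:26, Halim:17, Iris:26, Jon:19, Mei:18, Nora:16, Quinn:22, Simone:18, Udo:19.
The smallest farness is 16, for Nora, so Nora has the highest closeness.

Nora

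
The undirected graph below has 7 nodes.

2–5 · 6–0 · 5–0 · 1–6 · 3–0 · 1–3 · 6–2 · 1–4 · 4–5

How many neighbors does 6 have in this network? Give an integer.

6 is directly tied to 0, 1, and 2. That is 3 neighbors, so the degree of 6 is 3.

3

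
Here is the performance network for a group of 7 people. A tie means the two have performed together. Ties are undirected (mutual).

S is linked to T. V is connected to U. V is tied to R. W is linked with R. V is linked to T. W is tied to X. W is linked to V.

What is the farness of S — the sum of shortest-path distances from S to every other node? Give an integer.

16

Distances from S: R:3, T:1, U:3, V:2, W:3, X:4.
Sum = 3 + 1 + 3 + 2 + 3 + 4 = 16.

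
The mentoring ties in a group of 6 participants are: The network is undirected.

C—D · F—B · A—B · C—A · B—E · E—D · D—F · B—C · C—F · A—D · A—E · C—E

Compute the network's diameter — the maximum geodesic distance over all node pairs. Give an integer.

Eccentricity of each node (its greatest distance to any other): A:2, B:2, C:1, D:2, E:2, F:2.
The maximum eccentricity is 2, realized for instance by the pair D–B via D – F – B. So the diameter is 2.

2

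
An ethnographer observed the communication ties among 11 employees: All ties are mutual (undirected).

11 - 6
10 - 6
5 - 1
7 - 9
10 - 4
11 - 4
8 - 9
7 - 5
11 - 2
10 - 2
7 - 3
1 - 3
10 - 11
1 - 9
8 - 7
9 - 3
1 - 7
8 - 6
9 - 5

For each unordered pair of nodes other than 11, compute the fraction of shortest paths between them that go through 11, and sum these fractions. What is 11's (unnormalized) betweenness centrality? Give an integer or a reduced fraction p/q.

Pairs whose geodesics pass through 11 — 4–2: 1/2; 4–6: 1/2; 4–7: 1/2; 4–9: 1/2; 4–5: 2/4; 4–3: 2/4; 4–8: 1/2; 4–1: 2/4; 2–6: 1/2; 2–7: 1/2; 2–9: 1/2; 2–5: 2/4; 2–3: 2/4; 2–8: 1/2 … (+1 more pairs).
All other pairs contribute 0.
Summing the contributions gives betweenness(11) = 15/2.

15/2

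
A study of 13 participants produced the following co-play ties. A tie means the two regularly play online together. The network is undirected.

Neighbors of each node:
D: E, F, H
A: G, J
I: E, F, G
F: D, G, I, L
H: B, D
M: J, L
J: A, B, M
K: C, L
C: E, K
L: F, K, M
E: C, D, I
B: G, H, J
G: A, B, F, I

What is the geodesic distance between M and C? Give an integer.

3

One shortest route is M – L – K – C, which uses 3 edges, and at distance 2 from M we only reach {A, B, F, K}, which does not include C. So d(M,C) = 3.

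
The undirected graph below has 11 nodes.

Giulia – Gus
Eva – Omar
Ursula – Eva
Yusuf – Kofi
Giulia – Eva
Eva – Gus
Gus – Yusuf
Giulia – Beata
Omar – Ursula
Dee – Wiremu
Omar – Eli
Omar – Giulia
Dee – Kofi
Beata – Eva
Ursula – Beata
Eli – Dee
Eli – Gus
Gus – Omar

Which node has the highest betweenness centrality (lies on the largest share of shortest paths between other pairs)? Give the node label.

Gus

Unnormalized betweenness of each node: Beata:1/3, Dee:65/6, Eli:77/6, Eva:47/10, Giulia:91/30, Gus:431/30, Kofi:2, Omar:49/5, Ursula:14/15, Wiremu:0, Yusuf:31/6.
Gus has the largest value, 431/30, making it the main broker — the node through which the most shortest paths run.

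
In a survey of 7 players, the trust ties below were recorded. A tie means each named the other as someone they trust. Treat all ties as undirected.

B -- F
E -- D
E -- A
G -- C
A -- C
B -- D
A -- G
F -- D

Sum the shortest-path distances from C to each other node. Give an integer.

15

Distances from C: A:1, B:4, D:3, E:2, F:4, G:1.
Sum = 1 + 4 + 3 + 2 + 4 + 1 = 15.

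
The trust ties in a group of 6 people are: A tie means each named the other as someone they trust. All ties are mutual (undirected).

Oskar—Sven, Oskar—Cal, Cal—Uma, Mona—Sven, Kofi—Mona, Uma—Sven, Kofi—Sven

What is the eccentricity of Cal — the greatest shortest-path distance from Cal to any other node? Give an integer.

Distances from Cal: Kofi:3, Mona:3, Oskar:1, Sven:2, Uma:1.
The largest is 3 (to Kofi and Mona), so the eccentricity of Cal is 3.

3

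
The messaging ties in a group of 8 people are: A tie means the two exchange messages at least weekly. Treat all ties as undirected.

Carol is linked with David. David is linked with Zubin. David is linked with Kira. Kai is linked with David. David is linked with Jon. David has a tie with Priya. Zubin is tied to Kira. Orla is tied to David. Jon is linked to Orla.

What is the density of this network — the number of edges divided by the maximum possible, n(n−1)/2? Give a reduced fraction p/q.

There are 9 edges and 8 nodes, so the maximum possible is C(8,2) = 28.
Density = 9/28.

9/28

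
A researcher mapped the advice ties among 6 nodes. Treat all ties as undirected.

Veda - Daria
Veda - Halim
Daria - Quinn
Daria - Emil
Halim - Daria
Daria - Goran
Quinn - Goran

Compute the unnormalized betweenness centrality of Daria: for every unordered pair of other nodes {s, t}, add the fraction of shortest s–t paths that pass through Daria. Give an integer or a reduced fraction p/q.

Pairs whose geodesics pass through Daria — Goran–Emil: 1; Goran–Halim: 1; Goran–Veda: 1; Quinn–Emil: 1; Quinn–Halim: 1; Quinn–Veda: 1; Emil–Halim: 1; Emil–Veda: 1.
All other pairs contribute 0.
Summing the contributions gives betweenness(Daria) = 8.

8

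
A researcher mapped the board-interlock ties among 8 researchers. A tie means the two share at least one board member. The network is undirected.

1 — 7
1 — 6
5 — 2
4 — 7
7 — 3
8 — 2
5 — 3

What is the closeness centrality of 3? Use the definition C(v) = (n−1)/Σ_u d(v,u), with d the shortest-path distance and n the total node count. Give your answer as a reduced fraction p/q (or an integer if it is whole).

Distances from 3: 1:2, 2:2, 4:2, 5:1, 6:3, 7:1, 8:3. Sum = 14.
n = 8, so closeness = 7/14 = 1/2.

1/2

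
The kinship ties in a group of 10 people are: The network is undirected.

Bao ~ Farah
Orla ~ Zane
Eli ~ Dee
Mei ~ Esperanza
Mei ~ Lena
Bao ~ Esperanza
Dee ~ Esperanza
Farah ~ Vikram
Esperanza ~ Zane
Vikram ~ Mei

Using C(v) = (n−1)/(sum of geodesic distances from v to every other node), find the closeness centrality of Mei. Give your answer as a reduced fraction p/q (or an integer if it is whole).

Distances from Mei: Bao:2, Dee:2, Eli:3, Esperanza:1, Farah:2, Lena:1, Orla:3, Vikram:1, Zane:2. Sum = 17.
n = 10, so closeness = 9/17.

9/17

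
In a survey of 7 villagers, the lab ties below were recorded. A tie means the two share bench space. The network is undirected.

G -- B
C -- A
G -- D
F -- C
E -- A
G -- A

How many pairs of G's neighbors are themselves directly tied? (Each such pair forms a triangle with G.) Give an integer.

G's neighbors are A, B, and D, but none of them are tied to each other, so no triangle contains G.

0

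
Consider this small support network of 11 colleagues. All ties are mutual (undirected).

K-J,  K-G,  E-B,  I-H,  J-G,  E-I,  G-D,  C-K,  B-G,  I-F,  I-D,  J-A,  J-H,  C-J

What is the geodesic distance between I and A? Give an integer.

One shortest route is I – H – J – A, which uses 3 edges, and at distance 2 from I we only reach {B, G, J}, which does not include A. So d(I,A) = 3.

3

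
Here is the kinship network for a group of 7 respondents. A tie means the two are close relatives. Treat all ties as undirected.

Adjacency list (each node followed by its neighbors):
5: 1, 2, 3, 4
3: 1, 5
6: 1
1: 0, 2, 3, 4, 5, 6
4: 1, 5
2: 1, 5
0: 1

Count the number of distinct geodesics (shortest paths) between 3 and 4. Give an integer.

2

The shortest distance is 2. The length-2 paths are: 3–1–4; 3–5–4.
That gives 2 distinct shortest paths.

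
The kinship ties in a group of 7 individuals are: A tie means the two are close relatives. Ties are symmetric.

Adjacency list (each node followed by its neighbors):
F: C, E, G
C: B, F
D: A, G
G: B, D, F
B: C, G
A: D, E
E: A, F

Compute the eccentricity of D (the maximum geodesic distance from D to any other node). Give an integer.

3

Distances from D: A:1, B:2, C:3, E:2, F:2, G:1.
The largest is 3 (to C), so the eccentricity of D is 3.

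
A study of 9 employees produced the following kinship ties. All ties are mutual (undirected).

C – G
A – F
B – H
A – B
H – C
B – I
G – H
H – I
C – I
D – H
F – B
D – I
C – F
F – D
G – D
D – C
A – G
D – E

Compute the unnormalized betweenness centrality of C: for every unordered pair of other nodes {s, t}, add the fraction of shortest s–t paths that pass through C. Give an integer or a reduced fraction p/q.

4/3

Pairs whose geodesics pass through C — G–I: 1/3; G–F: 1/3; I–F: 1/3; H–F: 1/3.
All other pairs contribute 0.
Summing the contributions gives betweenness(C) = 4/3.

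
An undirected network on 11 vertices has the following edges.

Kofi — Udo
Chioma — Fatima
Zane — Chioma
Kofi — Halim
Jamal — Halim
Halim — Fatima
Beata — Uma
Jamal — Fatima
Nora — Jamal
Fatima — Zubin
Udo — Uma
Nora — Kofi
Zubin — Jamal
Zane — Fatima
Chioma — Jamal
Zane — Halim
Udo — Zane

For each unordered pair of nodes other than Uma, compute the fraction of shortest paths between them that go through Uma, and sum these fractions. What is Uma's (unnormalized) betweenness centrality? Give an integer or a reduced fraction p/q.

Pairs whose geodesics pass through Uma — Jamal–Beata: 5/5; Zane–Beata: 1; Beata–Fatima: 1; Beata–Halim: 2/2; Beata–Udo: 1; Beata–Chioma: 1; Beata–Zubin: 1; Beata–Nora: 1; Beata–Kofi: 1.
All other pairs contribute 0.
Summing the contributions gives betweenness(Uma) = 9.

9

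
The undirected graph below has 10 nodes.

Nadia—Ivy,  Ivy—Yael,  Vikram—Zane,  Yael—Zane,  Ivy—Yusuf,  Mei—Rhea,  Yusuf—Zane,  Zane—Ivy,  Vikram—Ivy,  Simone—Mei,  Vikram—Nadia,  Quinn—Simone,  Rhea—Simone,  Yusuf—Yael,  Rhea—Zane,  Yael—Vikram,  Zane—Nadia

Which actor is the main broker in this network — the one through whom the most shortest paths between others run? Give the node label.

Zane

Unnormalized betweenness of each node: Ivy:7/6, Mei:0, Nadia:0, Quinn:0, Rhea:18, Simone:8, Vikram:1/3, Yael:1/3, Yusuf:0, Zane:127/6.
Zane has the largest value, 127/6, making it the main broker — the node through which the most shortest paths run.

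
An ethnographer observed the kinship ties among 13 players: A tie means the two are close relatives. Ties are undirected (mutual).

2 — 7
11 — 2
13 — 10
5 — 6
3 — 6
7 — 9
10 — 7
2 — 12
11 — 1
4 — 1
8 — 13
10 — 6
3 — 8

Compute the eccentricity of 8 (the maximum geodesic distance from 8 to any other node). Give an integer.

7

Distances from 8: 1:6, 2:4, 3:1, 4:7, 5:3, 6:2, 7:3, 9:4, 10:2, 11:5, 12:5, 13:1.
The largest is 7 (to 4), so the eccentricity of 8 is 7.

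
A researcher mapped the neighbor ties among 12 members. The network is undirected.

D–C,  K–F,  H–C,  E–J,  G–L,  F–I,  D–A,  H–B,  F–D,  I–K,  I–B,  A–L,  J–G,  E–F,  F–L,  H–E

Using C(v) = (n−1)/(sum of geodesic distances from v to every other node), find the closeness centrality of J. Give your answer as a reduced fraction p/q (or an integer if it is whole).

Distances from J: A:3, B:3, C:3, D:3, E:1, F:2, G:1, H:2, I:3, K:3, L:2. Sum = 26.
n = 12, so closeness = 11/26.

11/26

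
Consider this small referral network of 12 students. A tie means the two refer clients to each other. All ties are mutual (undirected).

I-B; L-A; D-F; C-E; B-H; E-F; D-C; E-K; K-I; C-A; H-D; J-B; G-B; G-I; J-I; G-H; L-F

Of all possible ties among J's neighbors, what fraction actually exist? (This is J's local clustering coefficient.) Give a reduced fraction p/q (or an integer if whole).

1

J's neighbors: B and I (k = 2).
Possible neighbor pairs: C(2,2) = 1. Edges among them: B–I → e = 1.
Clustering(J) = 1/1.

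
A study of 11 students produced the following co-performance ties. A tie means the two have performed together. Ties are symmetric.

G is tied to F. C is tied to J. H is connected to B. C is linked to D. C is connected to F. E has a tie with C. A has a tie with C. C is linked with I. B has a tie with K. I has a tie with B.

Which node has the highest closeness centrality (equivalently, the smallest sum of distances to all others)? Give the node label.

C

Farness (sum of distances to all others) for each node — A:25, B:24, C:16, D:25, E:25, F:23, G:32, H:33, I:19, J:25, K:33.
The smallest farness is 16, for C, so C has the highest closeness.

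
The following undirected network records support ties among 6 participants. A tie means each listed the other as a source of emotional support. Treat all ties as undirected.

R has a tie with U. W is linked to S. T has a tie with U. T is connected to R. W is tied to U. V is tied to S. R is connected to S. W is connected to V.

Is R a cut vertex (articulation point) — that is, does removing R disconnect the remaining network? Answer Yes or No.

No

Even without R, every remaining node can still reach every other (the residual graph is connected), so R is not a cut vertex.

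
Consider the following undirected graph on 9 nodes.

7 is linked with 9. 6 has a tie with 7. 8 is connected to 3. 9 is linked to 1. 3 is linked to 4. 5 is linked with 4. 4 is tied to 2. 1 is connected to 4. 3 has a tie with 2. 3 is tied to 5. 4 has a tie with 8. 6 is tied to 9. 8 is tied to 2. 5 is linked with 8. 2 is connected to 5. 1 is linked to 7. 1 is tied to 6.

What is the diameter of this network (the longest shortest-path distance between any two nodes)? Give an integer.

3

Eccentricity of each node (its greatest distance to any other): 1:2, 2:3, 3:3, 4:2, 5:3, 6:3, 7:3, 8:3, 9:3.
The maximum eccentricity is 3, realized for instance by the pair 6–5 via 6 – 1 – 4 – 5. So the diameter is 3.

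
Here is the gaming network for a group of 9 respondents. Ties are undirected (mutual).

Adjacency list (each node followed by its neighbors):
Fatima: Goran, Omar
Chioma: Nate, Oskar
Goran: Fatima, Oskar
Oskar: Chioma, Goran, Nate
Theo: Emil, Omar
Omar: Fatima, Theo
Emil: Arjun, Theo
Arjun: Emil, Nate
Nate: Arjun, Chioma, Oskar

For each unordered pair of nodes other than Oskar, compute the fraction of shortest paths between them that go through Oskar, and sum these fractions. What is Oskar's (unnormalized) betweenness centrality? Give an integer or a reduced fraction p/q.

15/2

Pairs whose geodesics pass through Oskar — Chioma–Goran: 1; Chioma–Fatima: 1; Chioma–Omar: 1; Goran–Emil: 1/2; Goran–Arjun: 1; Goran–Nate: 1; Fatima–Arjun: 1/2; Fatima–Nate: 1; Omar–Nate: 1/2.
All other pairs contribute 0.
Summing the contributions gives betweenness(Oskar) = 15/2.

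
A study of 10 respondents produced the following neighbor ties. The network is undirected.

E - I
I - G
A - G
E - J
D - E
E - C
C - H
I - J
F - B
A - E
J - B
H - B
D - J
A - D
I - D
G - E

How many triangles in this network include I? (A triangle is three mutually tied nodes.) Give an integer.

4

I's neighbors: D, E, G, and J.
Neighbor pairs that are themselves tied: I–D–E; I–D–J; I–E–G; I–E–J. Each forms one triangle with I, for 4 in total.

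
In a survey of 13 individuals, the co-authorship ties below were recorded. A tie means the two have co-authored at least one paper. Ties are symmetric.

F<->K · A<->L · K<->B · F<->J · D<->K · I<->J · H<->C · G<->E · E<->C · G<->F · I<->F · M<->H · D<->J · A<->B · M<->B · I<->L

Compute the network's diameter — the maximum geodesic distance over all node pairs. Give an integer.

Eccentricity of each node (its greatest distance to any other): A:5, B:4, C:5, D:5, E:5, F:4, G:4, H:5, I:5, J:5, K:4, L:5, M:4.
The maximum eccentricity is 5, realized for instance by the pair A–E via A – B – M – H – C – E. So the diameter is 5.

5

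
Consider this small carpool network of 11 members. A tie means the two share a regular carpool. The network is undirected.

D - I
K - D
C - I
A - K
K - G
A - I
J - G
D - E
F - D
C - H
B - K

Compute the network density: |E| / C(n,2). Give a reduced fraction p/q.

1/5

There are 11 edges and 11 nodes, so the maximum possible is C(11,2) = 55.
Density = 11/55 = 1/5.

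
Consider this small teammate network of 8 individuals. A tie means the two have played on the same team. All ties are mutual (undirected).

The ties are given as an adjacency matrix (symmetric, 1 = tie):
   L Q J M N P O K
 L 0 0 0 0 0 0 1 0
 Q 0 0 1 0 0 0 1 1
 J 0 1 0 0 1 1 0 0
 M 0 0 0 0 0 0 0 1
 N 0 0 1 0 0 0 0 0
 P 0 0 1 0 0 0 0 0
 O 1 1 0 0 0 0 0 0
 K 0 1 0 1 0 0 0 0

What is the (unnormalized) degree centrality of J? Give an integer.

J is directly tied to N, P, and Q. That is 3 neighbors, so the degree of J is 3.

3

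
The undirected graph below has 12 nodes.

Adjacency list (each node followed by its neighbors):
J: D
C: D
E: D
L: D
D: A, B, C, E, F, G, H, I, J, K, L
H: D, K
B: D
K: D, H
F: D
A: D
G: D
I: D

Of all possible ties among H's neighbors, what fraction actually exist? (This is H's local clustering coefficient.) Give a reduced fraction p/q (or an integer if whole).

1

H's neighbors: D and K (k = 2).
Possible neighbor pairs: C(2,2) = 1. Edges among them: D–K → e = 1.
Clustering(H) = 1/1.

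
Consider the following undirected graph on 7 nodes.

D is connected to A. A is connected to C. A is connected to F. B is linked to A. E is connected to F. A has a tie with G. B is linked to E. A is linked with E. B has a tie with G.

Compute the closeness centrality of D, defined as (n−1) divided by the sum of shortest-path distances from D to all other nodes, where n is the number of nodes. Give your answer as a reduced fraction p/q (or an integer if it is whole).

Distances from D: A:1, B:2, C:2, E:2, F:2, G:2. Sum = 11.
n = 7, so closeness = 6/11.

6/11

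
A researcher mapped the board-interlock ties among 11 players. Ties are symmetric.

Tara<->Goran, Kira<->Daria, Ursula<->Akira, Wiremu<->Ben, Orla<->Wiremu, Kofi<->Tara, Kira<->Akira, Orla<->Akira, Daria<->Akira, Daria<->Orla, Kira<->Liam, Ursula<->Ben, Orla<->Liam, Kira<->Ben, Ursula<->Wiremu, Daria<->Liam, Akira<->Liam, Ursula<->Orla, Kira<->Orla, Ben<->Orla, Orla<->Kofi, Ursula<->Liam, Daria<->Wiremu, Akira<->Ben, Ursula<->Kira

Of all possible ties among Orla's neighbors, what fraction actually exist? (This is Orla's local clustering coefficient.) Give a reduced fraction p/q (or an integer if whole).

15/28

Orla's neighbors: Akira, Ben, Daria, Kira, Kofi, Liam, Ursula, and Wiremu (k = 8).
Possible neighbor pairs: C(8,2) = 28. Edges among them: Akira–Ben, Akira–Daria, Akira–Kira, Akira–Liam, Akira–Ursula, Ben–Kira, Ben–Ursula, Ben–Wiremu, Daria–Kira, Daria–Liam, Daria–Wiremu, Kira–Liam, Kira–Ursula, Liam–Ursula, Ursula–Wiremu → e = 15.
Clustering(Orla) = 15/28.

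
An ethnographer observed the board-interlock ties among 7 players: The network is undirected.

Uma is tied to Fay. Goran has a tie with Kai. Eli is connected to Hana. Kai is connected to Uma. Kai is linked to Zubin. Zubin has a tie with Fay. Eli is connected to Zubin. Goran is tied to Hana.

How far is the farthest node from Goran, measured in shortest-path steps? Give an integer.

Distances from Goran: Eli:2, Fay:3, Hana:1, Kai:1, Uma:2, Zubin:2.
The largest is 3 (to Fay), so the eccentricity of Goran is 3.

3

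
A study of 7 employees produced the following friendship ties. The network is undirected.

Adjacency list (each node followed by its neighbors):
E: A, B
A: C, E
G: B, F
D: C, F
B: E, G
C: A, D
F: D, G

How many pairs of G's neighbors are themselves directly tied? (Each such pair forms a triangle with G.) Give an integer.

0

G's neighbors are B and F, but none of them are tied to each other, so no triangle contains G.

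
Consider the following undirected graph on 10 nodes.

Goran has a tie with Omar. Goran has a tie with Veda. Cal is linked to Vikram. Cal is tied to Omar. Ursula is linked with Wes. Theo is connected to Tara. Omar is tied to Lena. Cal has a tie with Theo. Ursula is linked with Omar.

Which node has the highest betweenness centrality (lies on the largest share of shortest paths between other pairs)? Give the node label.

Unnormalized betweenness of each node: Cal:20, Goran:8, Lena:0, Omar:28, Tara:0, Theo:8, Ursula:8, Veda:0, Vikram:0, Wes:0.
Omar has the largest value, 28, making it the main broker — the node through which the most shortest paths run.

Omar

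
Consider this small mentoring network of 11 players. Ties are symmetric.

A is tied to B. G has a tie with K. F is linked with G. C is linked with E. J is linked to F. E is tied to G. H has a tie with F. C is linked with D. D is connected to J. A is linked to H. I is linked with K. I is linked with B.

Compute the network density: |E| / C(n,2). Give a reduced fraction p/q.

12/55

There are 12 edges and 11 nodes, so the maximum possible is C(11,2) = 55.
Density = 12/55.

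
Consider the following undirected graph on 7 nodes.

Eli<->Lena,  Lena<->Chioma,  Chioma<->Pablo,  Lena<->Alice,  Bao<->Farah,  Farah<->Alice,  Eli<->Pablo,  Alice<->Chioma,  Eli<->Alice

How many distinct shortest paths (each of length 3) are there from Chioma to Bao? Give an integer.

The shortest distance is 3, and the only length-3 path is Chioma–Alice–Farah–Bao. So there is exactly 1 shortest path.

1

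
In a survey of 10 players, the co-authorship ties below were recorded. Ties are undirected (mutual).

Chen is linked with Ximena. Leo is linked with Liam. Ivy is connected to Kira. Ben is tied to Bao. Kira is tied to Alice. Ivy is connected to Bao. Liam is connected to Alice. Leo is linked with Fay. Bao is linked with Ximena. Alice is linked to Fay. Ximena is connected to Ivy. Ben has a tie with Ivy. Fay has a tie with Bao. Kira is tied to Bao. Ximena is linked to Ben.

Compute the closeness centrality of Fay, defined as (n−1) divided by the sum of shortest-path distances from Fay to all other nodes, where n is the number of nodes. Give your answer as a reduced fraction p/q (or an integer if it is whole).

9/16

Distances from Fay: Alice:1, Bao:1, Ben:2, Chen:3, Ivy:2, Kira:2, Leo:1, Liam:2, Ximena:2. Sum = 16.
n = 10, so closeness = 9/16.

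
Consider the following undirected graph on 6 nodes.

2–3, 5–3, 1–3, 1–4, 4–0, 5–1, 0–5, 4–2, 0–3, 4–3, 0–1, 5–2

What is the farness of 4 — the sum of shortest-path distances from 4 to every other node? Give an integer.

Distances from 4: 0:1, 1:1, 2:1, 3:1, 5:2.
Sum = 1 + 1 + 1 + 1 + 2 = 6.

6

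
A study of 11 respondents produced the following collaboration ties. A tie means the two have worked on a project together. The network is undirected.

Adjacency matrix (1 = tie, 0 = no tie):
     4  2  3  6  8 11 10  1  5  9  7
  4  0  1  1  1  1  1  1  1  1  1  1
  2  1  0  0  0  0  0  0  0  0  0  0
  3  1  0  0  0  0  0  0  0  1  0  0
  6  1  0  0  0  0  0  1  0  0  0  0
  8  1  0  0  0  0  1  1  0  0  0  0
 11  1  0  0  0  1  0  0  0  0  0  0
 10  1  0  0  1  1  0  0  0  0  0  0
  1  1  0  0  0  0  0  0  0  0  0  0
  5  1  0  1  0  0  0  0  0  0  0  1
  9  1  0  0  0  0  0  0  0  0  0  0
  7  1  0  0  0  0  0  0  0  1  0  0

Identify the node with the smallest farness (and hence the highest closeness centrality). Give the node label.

4

Farness (sum of distances to all others) for each node — 1:19, 2:19, 3:18, 4:10, 5:17, 6:18, 7:18, 8:17, 9:19, 10:17, 11:18.
The smallest farness is 10, for 4, so 4 has the highest closeness.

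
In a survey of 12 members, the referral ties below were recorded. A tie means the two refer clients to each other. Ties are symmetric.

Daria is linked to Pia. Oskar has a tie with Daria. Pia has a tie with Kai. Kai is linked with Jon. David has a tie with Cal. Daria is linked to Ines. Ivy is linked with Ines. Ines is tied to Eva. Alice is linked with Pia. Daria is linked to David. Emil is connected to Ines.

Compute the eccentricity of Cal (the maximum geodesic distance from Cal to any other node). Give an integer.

5

Distances from Cal: Alice:4, Daria:2, David:1, Emil:4, Eva:4, Ines:3, Ivy:4, Jon:5, Kai:4, Oskar:3, Pia:3.
The largest is 5 (to Jon), so the eccentricity of Cal is 5.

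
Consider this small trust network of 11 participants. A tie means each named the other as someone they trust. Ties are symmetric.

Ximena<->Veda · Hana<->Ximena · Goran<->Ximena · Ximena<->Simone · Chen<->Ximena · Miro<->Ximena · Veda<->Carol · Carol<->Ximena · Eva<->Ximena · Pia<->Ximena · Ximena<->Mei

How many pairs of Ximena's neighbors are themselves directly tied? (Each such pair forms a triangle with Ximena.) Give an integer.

1

Ximena's neighbors: Carol, Chen, Eva, Goran, Hana, Mei, Miro, Pia, Simone, and Veda.
Neighbor pairs that are themselves tied: Ximena–Carol–Veda. Each forms one triangle with Ximena, for 1 in total.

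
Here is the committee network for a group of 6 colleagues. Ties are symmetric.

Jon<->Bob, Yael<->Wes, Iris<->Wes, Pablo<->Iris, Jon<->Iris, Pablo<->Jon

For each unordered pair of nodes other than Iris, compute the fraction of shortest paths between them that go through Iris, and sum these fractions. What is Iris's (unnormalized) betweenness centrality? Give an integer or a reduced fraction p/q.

6

Pairs whose geodesics pass through Iris — Bob–Wes: 1; Bob–Yael: 1; Wes–Jon: 1; Wes–Pablo: 1; Jon–Yael: 1; Pablo–Yael: 1.
All other pairs contribute 0.
Summing the contributions gives betweenness(Iris) = 6.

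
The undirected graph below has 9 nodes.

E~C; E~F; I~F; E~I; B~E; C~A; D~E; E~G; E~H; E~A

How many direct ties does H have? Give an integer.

H is directly tied to E. That is 1 neighbor, so the degree of H is 1.

1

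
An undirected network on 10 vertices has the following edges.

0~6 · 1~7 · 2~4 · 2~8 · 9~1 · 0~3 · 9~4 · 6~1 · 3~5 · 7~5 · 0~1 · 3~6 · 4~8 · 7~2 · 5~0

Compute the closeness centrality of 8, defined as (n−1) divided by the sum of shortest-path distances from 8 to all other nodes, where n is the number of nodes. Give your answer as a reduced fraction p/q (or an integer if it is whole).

Distances from 8: 0:4, 1:3, 2:1, 3:4, 4:1, 5:3, 6:4, 7:2, 9:2. Sum = 24.
n = 10, so closeness = 9/24 = 3/8.

3/8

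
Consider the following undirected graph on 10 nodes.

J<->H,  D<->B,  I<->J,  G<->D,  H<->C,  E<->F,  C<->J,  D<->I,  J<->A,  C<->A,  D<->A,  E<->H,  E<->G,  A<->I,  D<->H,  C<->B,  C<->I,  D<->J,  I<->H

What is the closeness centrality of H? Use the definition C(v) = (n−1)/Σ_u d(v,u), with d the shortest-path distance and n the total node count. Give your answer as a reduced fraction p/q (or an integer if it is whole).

9/13

Distances from H: A:2, B:2, C:1, D:1, E:1, F:2, G:2, I:1, J:1. Sum = 13.
n = 10, so closeness = 9/13.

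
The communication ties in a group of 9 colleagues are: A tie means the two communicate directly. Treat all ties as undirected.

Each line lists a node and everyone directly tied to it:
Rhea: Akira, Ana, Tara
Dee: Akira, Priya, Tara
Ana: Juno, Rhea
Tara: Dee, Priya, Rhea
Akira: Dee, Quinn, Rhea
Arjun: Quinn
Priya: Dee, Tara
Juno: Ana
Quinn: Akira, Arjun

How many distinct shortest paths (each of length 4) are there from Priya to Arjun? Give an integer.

The shortest distance is 4, and the only length-4 path is Priya–Dee–Akira–Quinn–Arjun. So there is exactly 1 shortest path.

1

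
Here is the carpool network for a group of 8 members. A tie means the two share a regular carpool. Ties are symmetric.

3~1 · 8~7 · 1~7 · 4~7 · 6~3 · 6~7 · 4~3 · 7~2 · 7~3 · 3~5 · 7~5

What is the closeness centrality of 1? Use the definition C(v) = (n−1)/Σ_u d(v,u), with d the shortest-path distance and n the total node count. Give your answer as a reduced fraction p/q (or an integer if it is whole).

Distances from 1: 2:2, 3:1, 4:2, 5:2, 6:2, 7:1, 8:2. Sum = 12.
n = 8, so closeness = 7/12.

7/12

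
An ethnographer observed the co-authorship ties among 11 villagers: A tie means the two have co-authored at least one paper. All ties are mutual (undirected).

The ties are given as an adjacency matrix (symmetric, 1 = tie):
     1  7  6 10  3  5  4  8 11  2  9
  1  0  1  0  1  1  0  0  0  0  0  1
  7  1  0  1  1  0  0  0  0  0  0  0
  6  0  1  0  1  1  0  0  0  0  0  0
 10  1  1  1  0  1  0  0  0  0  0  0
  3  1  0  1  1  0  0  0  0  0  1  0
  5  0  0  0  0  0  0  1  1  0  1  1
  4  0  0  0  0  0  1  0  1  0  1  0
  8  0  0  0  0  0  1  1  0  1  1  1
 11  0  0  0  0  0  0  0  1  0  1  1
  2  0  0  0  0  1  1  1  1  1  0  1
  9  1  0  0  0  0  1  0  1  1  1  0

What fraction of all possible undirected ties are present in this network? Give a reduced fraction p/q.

2/5

There are 22 edges and 11 nodes, so the maximum possible is C(11,2) = 55.
Density = 22/55 = 2/5.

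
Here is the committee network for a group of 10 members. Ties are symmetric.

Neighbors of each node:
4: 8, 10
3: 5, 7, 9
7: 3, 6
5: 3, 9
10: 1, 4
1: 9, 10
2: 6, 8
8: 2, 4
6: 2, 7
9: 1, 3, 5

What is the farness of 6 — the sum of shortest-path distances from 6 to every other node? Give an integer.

23

Distances from 6: 1:4, 2:1, 3:2, 4:3, 5:3, 7:1, 8:2, 9:3, 10:4.
Sum = 4 + 1 + 2 + 3 + 3 + 1 + 2 + 3 + 4 = 23.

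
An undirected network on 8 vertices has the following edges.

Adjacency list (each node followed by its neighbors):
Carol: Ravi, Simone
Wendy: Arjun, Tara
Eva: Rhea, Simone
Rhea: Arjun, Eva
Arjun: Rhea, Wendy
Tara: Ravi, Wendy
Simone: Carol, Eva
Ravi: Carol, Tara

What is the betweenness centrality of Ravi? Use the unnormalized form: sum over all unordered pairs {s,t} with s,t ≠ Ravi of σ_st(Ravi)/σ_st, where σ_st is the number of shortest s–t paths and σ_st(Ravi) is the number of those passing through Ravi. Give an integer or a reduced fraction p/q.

9/2

Pairs whose geodesics pass through Ravi — Simone–Tara: 1; Simone–Wendy: 1/2; Carol–Tara: 1; Carol–Wendy: 1; Carol–Arjun: 1/2; Tara–Eva: 1/2.
All other pairs contribute 0.
Summing the contributions gives betweenness(Ravi) = 9/2.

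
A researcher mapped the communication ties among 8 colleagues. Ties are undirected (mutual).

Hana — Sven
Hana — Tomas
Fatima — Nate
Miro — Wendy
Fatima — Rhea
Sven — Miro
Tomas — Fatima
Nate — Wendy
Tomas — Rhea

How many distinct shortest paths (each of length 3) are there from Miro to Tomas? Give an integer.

1

The shortest distance is 3, and the only length-3 path is Miro–Sven–Hana–Tomas. So there is exactly 1 shortest path.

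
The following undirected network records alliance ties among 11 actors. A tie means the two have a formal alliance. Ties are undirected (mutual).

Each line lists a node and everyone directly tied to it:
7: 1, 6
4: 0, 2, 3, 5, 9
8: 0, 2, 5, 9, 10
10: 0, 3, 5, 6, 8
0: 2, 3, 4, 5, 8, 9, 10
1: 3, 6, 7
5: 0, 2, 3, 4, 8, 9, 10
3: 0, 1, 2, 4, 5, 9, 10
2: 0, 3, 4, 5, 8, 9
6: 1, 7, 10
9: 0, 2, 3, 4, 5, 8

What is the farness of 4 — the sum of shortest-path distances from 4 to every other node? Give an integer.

17

Distances from 4: 0:1, 1:2, 2:1, 3:1, 5:1, 6:3, 7:3, 8:2, 9:1, 10:2.
Sum = 1 + 2 + 1 + 1 + 1 + 3 + 3 + 2 + 1 + 2 = 17.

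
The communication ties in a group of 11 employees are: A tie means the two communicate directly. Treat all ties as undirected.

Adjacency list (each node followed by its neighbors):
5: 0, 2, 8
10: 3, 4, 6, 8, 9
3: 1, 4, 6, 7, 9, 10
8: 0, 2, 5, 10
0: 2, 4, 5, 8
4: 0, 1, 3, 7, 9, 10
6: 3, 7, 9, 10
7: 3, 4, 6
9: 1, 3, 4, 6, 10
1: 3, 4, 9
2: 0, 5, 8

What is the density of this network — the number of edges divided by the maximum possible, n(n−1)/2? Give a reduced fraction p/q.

23/55

There are 23 edges and 11 nodes, so the maximum possible is C(11,2) = 55.
Density = 23/55.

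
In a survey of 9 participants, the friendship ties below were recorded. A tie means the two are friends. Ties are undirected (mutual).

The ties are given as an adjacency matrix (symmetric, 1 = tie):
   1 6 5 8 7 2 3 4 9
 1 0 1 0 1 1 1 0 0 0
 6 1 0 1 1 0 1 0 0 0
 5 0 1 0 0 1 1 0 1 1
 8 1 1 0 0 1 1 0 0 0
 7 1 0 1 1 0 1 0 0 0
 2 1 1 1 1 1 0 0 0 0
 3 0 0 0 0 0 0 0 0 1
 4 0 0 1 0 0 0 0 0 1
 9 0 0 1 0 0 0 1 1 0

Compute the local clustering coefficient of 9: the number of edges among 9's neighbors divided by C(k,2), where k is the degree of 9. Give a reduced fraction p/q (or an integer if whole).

9's neighbors: 3, 4, and 5 (k = 3).
Possible neighbor pairs: C(3,2) = 3. Edges among them: 4–5 → e = 1.
Clustering(9) = 1/3.

1/3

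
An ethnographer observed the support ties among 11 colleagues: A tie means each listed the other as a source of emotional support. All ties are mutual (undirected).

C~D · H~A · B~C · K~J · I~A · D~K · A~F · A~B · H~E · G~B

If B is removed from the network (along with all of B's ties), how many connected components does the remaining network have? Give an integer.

3

Without B, the remaining ties split the others into: {C, D, J, K}; {A, E, F, H, I}; {G}.
That's 3 separate components.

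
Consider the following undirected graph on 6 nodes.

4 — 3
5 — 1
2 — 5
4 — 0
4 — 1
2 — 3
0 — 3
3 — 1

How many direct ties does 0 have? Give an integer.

2

0 is directly tied to 3 and 4. That is 2 neighbors, so the degree of 0 is 2.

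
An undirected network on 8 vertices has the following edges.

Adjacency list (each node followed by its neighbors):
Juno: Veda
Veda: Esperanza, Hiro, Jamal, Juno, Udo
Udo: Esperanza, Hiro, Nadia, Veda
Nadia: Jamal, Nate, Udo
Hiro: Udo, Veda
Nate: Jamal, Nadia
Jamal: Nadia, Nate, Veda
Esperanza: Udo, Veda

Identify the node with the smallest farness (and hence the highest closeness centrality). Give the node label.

Veda

Farness (sum of distances to all others) for each node — Esperanza:13, Hiro:13, Jamal:11, Juno:15, Nadia:12, Nate:15, Udo:10, Veda:9.
The smallest farness is 9, for Veda, so Veda has the highest closeness.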